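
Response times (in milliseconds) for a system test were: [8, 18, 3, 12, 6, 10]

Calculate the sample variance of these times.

27.1

Step 1: Compute the mean: (8 + 18 + 3 + 12 + 6 + 10) / 6 = 9.5
Step 2: Compute squared deviations from the mean:
  (8 - 9.5)^2 = 2.25
  (18 - 9.5)^2 = 72.25
  (3 - 9.5)^2 = 42.25
  (12 - 9.5)^2 = 6.25
  (6 - 9.5)^2 = 12.25
  (10 - 9.5)^2 = 0.25
Step 3: Sum of squared deviations = 135.5
Step 4: Sample variance = 135.5 / 5 = 27.1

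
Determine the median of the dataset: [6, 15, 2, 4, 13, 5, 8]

6

Step 1: Sort the data in ascending order: [2, 4, 5, 6, 8, 13, 15]
Step 2: The number of values is n = 7.
Step 3: Since n is odd, the median is the middle value at position 4: 6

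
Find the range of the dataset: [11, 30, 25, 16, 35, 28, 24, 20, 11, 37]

26

Step 1: Identify the maximum value: max = 37
Step 2: Identify the minimum value: min = 11
Step 3: Range = max - min = 37 - 11 = 26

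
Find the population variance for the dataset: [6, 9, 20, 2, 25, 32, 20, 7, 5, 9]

90.25

Step 1: Compute the mean: (6 + 9 + 20 + 2 + 25 + 32 + 20 + 7 + 5 + 9) / 10 = 13.5
Step 2: Compute squared deviations from the mean:
  (6 - 13.5)^2 = 56.25
  (9 - 13.5)^2 = 20.25
  (20 - 13.5)^2 = 42.25
  (2 - 13.5)^2 = 132.25
  (25 - 13.5)^2 = 132.25
  (32 - 13.5)^2 = 342.25
  (20 - 13.5)^2 = 42.25
  (7 - 13.5)^2 = 42.25
  (5 - 13.5)^2 = 72.25
  (9 - 13.5)^2 = 20.25
Step 3: Sum of squared deviations = 902.5
Step 4: Population variance = 902.5 / 10 = 90.25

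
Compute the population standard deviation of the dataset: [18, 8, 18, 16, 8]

4.6303

Step 1: Compute the mean: 13.6
Step 2: Sum of squared deviations from the mean: 107.2
Step 3: Population variance = 107.2 / 5 = 21.44
Step 4: Standard deviation = sqrt(21.44) = 4.6303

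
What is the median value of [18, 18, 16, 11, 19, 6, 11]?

16

Step 1: Sort the data in ascending order: [6, 11, 11, 16, 18, 18, 19]
Step 2: The number of values is n = 7.
Step 3: Since n is odd, the median is the middle value at position 4: 16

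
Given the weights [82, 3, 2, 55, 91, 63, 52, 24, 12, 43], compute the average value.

42.7

Step 1: Sum all values: 82 + 3 + 2 + 55 + 91 + 63 + 52 + 24 + 12 + 43 = 427
Step 2: Count the number of values: n = 10
Step 3: Mean = sum / n = 427 / 10 = 42.7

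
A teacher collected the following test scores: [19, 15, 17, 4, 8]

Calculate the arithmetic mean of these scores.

12.6

Step 1: Sum all values: 19 + 15 + 17 + 4 + 8 = 63
Step 2: Count the number of values: n = 5
Step 3: Mean = sum / n = 63 / 5 = 12.6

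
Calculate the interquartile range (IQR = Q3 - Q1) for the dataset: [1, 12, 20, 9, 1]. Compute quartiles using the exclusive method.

15

Step 1: Sort the data: [1, 1, 9, 12, 20]
Step 2: n = 5
Step 3: Using the exclusive quartile method:
  Q1 = 1
  Q2 (median) = 9
  Q3 = 16
  IQR = Q3 - Q1 = 16 - 1 = 15
Step 4: IQR = 15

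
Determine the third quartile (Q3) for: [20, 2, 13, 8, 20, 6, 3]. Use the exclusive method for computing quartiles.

20

Step 1: Sort the data: [2, 3, 6, 8, 13, 20, 20]
Step 2: n = 7
Step 3: Using the exclusive quartile method:
  Q1 = 3
  Q2 (median) = 8
  Q3 = 20
  IQR = Q3 - Q1 = 20 - 3 = 17
Step 4: Q3 = 20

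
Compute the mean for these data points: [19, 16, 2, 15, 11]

12.6

Step 1: Sum all values: 19 + 16 + 2 + 15 + 11 = 63
Step 2: Count the number of values: n = 5
Step 3: Mean = sum / n = 63 / 5 = 12.6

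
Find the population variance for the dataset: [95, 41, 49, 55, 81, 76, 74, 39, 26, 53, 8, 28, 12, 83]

700.2449

Step 1: Compute the mean: (95 + 41 + 49 + 55 + 81 + 76 + 74 + 39 + 26 + 53 + 8 + 28 + 12 + 83) / 14 = 51.4286
Step 2: Compute squared deviations from the mean:
  (95 - 51.4286)^2 = 1898.4694
  (41 - 51.4286)^2 = 108.7551
  (49 - 51.4286)^2 = 5.898
  (55 - 51.4286)^2 = 12.7551
  (81 - 51.4286)^2 = 874.4694
  (76 - 51.4286)^2 = 603.7551
  (74 - 51.4286)^2 = 509.4694
  (39 - 51.4286)^2 = 154.4694
  (26 - 51.4286)^2 = 646.6122
  (53 - 51.4286)^2 = 2.4694
  (8 - 51.4286)^2 = 1886.0408
  (28 - 51.4286)^2 = 548.898
  (12 - 51.4286)^2 = 1554.6122
  (83 - 51.4286)^2 = 996.7551
Step 3: Sum of squared deviations = 9803.4286
Step 4: Population variance = 9803.4286 / 14 = 700.2449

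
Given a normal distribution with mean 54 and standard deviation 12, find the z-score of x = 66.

1

Step 1: Recall the z-score formula: z = (x - mu) / sigma
Step 2: Substitute values: z = (66 - 54) / 12
Step 3: z = 12 / 12 = 1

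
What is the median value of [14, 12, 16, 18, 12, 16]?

15

Step 1: Sort the data in ascending order: [12, 12, 14, 16, 16, 18]
Step 2: The number of values is n = 6.
Step 3: Since n is even, the median is the average of positions 3 and 4:
  Median = (14 + 16) / 2 = 15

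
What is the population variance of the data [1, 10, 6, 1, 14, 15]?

31.8056

Step 1: Compute the mean: (1 + 10 + 6 + 1 + 14 + 15) / 6 = 7.8333
Step 2: Compute squared deviations from the mean:
  (1 - 7.8333)^2 = 46.6944
  (10 - 7.8333)^2 = 4.6944
  (6 - 7.8333)^2 = 3.3611
  (1 - 7.8333)^2 = 46.6944
  (14 - 7.8333)^2 = 38.0278
  (15 - 7.8333)^2 = 51.3611
Step 3: Sum of squared deviations = 190.8333
Step 4: Population variance = 190.8333 / 6 = 31.8056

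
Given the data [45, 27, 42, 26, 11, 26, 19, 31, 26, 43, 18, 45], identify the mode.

26

Step 1: Count the frequency of each value:
  11: appears 1 time(s)
  18: appears 1 time(s)
  19: appears 1 time(s)
  26: appears 3 time(s)
  27: appears 1 time(s)
  31: appears 1 time(s)
  42: appears 1 time(s)
  43: appears 1 time(s)
  45: appears 2 time(s)
Step 2: The value 26 appears most frequently (3 times).
Step 3: Mode = 26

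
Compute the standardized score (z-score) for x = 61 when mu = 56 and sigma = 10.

0.5

Step 1: Recall the z-score formula: z = (x - mu) / sigma
Step 2: Substitute values: z = (61 - 56) / 10
Step 3: z = 5 / 10 = 0.5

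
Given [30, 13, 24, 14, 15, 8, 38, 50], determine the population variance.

183.25

Step 1: Compute the mean: (30 + 13 + 24 + 14 + 15 + 8 + 38 + 50) / 8 = 24
Step 2: Compute squared deviations from the mean:
  (30 - 24)^2 = 36
  (13 - 24)^2 = 121
  (24 - 24)^2 = 0
  (14 - 24)^2 = 100
  (15 - 24)^2 = 81
  (8 - 24)^2 = 256
  (38 - 24)^2 = 196
  (50 - 24)^2 = 676
Step 3: Sum of squared deviations = 1466
Step 4: Population variance = 1466 / 8 = 183.25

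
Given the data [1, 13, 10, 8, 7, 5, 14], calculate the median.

8

Step 1: Sort the data in ascending order: [1, 5, 7, 8, 10, 13, 14]
Step 2: The number of values is n = 7.
Step 3: Since n is odd, the median is the middle value at position 4: 8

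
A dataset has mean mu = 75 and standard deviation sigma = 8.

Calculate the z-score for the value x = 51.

-3

Step 1: Recall the z-score formula: z = (x - mu) / sigma
Step 2: Substitute values: z = (51 - 75) / 8
Step 3: z = -24 / 8 = -3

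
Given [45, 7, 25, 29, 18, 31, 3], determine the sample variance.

211.2857

Step 1: Compute the mean: (45 + 7 + 25 + 29 + 18 + 31 + 3) / 7 = 22.5714
Step 2: Compute squared deviations from the mean:
  (45 - 22.5714)^2 = 503.0408
  (7 - 22.5714)^2 = 242.4694
  (25 - 22.5714)^2 = 5.898
  (29 - 22.5714)^2 = 41.3265
  (18 - 22.5714)^2 = 20.898
  (31 - 22.5714)^2 = 71.0408
  (3 - 22.5714)^2 = 383.0408
Step 3: Sum of squared deviations = 1267.7143
Step 4: Sample variance = 1267.7143 / 6 = 211.2857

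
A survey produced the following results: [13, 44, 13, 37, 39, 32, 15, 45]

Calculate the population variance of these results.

169.6875

Step 1: Compute the mean: (13 + 44 + 13 + 37 + 39 + 32 + 15 + 45) / 8 = 29.75
Step 2: Compute squared deviations from the mean:
  (13 - 29.75)^2 = 280.5625
  (44 - 29.75)^2 = 203.0625
  (13 - 29.75)^2 = 280.5625
  (37 - 29.75)^2 = 52.5625
  (39 - 29.75)^2 = 85.5625
  (32 - 29.75)^2 = 5.0625
  (15 - 29.75)^2 = 217.5625
  (45 - 29.75)^2 = 232.5625
Step 3: Sum of squared deviations = 1357.5
Step 4: Population variance = 1357.5 / 8 = 169.6875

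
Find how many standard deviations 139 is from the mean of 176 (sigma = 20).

-1.85

Step 1: Recall the z-score formula: z = (x - mu) / sigma
Step 2: Substitute values: z = (139 - 176) / 20
Step 3: z = -37 / 20 = -1.85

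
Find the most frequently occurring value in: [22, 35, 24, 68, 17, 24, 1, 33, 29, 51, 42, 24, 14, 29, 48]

24

Step 1: Count the frequency of each value:
  1: appears 1 time(s)
  14: appears 1 time(s)
  17: appears 1 time(s)
  22: appears 1 time(s)
  24: appears 3 time(s)
  29: appears 2 time(s)
  33: appears 1 time(s)
  35: appears 1 time(s)
  42: appears 1 time(s)
  48: appears 1 time(s)
  51: appears 1 time(s)
  68: appears 1 time(s)
Step 2: The value 24 appears most frequently (3 times).
Step 3: Mode = 24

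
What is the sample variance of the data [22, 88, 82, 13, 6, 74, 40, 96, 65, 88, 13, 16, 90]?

1250.0641

Step 1: Compute the mean: (22 + 88 + 82 + 13 + 6 + 74 + 40 + 96 + 65 + 88 + 13 + 16 + 90) / 13 = 53.3077
Step 2: Compute squared deviations from the mean:
  (22 - 53.3077)^2 = 980.1716
  (88 - 53.3077)^2 = 1203.5562
  (82 - 53.3077)^2 = 823.2485
  (13 - 53.3077)^2 = 1624.7101
  (6 - 53.3077)^2 = 2238.0178
  (74 - 53.3077)^2 = 428.1716
  (40 - 53.3077)^2 = 177.0947
  (96 - 53.3077)^2 = 1822.6331
  (65 - 53.3077)^2 = 136.7101
  (88 - 53.3077)^2 = 1203.5562
  (13 - 53.3077)^2 = 1624.7101
  (16 - 53.3077)^2 = 1391.8639
  (90 - 53.3077)^2 = 1346.3254
Step 3: Sum of squared deviations = 15000.7692
Step 4: Sample variance = 15000.7692 / 12 = 1250.0641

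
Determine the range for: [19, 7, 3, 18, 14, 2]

17

Step 1: Identify the maximum value: max = 19
Step 2: Identify the minimum value: min = 2
Step 3: Range = max - min = 19 - 2 = 17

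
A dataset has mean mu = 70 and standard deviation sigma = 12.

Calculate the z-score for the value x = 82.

1

Step 1: Recall the z-score formula: z = (x - mu) / sigma
Step 2: Substitute values: z = (82 - 70) / 12
Step 3: z = 12 / 12 = 1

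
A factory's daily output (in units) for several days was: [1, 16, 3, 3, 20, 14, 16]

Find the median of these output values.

14

Step 1: Sort the data in ascending order: [1, 3, 3, 14, 16, 16, 20]
Step 2: The number of values is n = 7.
Step 3: Since n is odd, the median is the middle value at position 4: 14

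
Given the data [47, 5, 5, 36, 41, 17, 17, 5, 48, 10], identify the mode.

5

Step 1: Count the frequency of each value:
  5: appears 3 time(s)
  10: appears 1 time(s)
  17: appears 2 time(s)
  36: appears 1 time(s)
  41: appears 1 time(s)
  47: appears 1 time(s)
  48: appears 1 time(s)
Step 2: The value 5 appears most frequently (3 times).
Step 3: Mode = 5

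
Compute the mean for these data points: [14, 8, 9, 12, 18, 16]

12.8333

Step 1: Sum all values: 14 + 8 + 9 + 12 + 18 + 16 = 77
Step 2: Count the number of values: n = 6
Step 3: Mean = sum / n = 77 / 6 = 12.8333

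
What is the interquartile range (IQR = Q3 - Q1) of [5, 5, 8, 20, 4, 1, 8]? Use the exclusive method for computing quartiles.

4

Step 1: Sort the data: [1, 4, 5, 5, 8, 8, 20]
Step 2: n = 7
Step 3: Using the exclusive quartile method:
  Q1 = 4
  Q2 (median) = 5
  Q3 = 8
  IQR = Q3 - Q1 = 8 - 4 = 4
Step 4: IQR = 4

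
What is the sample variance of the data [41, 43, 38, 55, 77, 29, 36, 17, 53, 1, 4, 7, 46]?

497.9231

Step 1: Compute the mean: (41 + 43 + 38 + 55 + 77 + 29 + 36 + 17 + 53 + 1 + 4 + 7 + 46) / 13 = 34.3846
Step 2: Compute squared deviations from the mean:
  (41 - 34.3846)^2 = 43.7633
  (43 - 34.3846)^2 = 74.2249
  (38 - 34.3846)^2 = 13.071
  (55 - 34.3846)^2 = 424.9941
  (77 - 34.3846)^2 = 1816.071
  (29 - 34.3846)^2 = 28.9941
  (36 - 34.3846)^2 = 2.6095
  (17 - 34.3846)^2 = 302.2249
  (53 - 34.3846)^2 = 346.5325
  (1 - 34.3846)^2 = 1114.5325
  (4 - 34.3846)^2 = 923.2249
  (7 - 34.3846)^2 = 749.9172
  (46 - 34.3846)^2 = 134.9172
Step 3: Sum of squared deviations = 5975.0769
Step 4: Sample variance = 5975.0769 / 12 = 497.9231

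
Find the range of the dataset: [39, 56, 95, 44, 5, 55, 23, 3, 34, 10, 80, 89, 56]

92

Step 1: Identify the maximum value: max = 95
Step 2: Identify the minimum value: min = 3
Step 3: Range = max - min = 95 - 3 = 92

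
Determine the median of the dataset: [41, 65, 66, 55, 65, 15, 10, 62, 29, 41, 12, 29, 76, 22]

41

Step 1: Sort the data in ascending order: [10, 12, 15, 22, 29, 29, 41, 41, 55, 62, 65, 65, 66, 76]
Step 2: The number of values is n = 14.
Step 3: Since n is even, the median is the average of positions 7 and 8:
  Median = (41 + 41) / 2 = 41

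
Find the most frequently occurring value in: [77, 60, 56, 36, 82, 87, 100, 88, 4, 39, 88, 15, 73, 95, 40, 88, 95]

88

Step 1: Count the frequency of each value:
  4: appears 1 time(s)
  15: appears 1 time(s)
  36: appears 1 time(s)
  39: appears 1 time(s)
  40: appears 1 time(s)
  56: appears 1 time(s)
  60: appears 1 time(s)
  73: appears 1 time(s)
  77: appears 1 time(s)
  82: appears 1 time(s)
  87: appears 1 time(s)
  88: appears 3 time(s)
  95: appears 2 time(s)
  100: appears 1 time(s)
Step 2: The value 88 appears most frequently (3 times).
Step 3: Mode = 88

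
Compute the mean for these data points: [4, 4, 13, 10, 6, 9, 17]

9

Step 1: Sum all values: 4 + 4 + 13 + 10 + 6 + 9 + 17 = 63
Step 2: Count the number of values: n = 7
Step 3: Mean = sum / n = 63 / 7 = 9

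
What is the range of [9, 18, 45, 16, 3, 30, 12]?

42

Step 1: Identify the maximum value: max = 45
Step 2: Identify the minimum value: min = 3
Step 3: Range = max - min = 45 - 3 = 42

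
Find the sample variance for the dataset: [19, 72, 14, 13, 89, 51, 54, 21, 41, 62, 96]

880.0545

Step 1: Compute the mean: (19 + 72 + 14 + 13 + 89 + 51 + 54 + 21 + 41 + 62 + 96) / 11 = 48.3636
Step 2: Compute squared deviations from the mean:
  (19 - 48.3636)^2 = 862.2231
  (72 - 48.3636)^2 = 558.6777
  (14 - 48.3636)^2 = 1180.8595
  (13 - 48.3636)^2 = 1250.5868
  (89 - 48.3636)^2 = 1651.314
  (51 - 48.3636)^2 = 6.9504
  (54 - 48.3636)^2 = 31.7686
  (21 - 48.3636)^2 = 748.7686
  (41 - 48.3636)^2 = 54.2231
  (62 - 48.3636)^2 = 185.9504
  (96 - 48.3636)^2 = 2269.2231
Step 3: Sum of squared deviations = 8800.5455
Step 4: Sample variance = 8800.5455 / 10 = 880.0545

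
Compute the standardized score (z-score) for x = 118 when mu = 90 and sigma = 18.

1.5556

Step 1: Recall the z-score formula: z = (x - mu) / sigma
Step 2: Substitute values: z = (118 - 90) / 18
Step 3: z = 28 / 18 = 1.5556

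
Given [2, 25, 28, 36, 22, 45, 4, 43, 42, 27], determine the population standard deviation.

14.3819

Step 1: Compute the mean: 27.4
Step 2: Sum of squared deviations from the mean: 2068.4
Step 3: Population variance = 2068.4 / 10 = 206.84
Step 4: Standard deviation = sqrt(206.84) = 14.3819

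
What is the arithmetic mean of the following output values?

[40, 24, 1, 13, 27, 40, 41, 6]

24

Step 1: Sum all values: 40 + 24 + 1 + 13 + 27 + 40 + 41 + 6 = 192
Step 2: Count the number of values: n = 8
Step 3: Mean = sum / n = 192 / 8 = 24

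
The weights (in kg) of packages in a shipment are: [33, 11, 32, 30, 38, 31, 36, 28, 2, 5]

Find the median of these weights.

30.5

Step 1: Sort the data in ascending order: [2, 5, 11, 28, 30, 31, 32, 33, 36, 38]
Step 2: The number of values is n = 10.
Step 3: Since n is even, the median is the average of positions 5 and 6:
  Median = (30 + 31) / 2 = 30.5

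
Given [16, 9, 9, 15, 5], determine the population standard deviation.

4.1183

Step 1: Compute the mean: 10.8
Step 2: Sum of squared deviations from the mean: 84.8
Step 3: Population variance = 84.8 / 5 = 16.96
Step 4: Standard deviation = sqrt(16.96) = 4.1183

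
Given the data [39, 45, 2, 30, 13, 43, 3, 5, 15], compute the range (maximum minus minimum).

43

Step 1: Identify the maximum value: max = 45
Step 2: Identify the minimum value: min = 2
Step 3: Range = max - min = 45 - 2 = 43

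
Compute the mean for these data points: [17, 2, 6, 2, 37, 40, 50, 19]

21.625

Step 1: Sum all values: 17 + 2 + 6 + 2 + 37 + 40 + 50 + 19 = 173
Step 2: Count the number of values: n = 8
Step 3: Mean = sum / n = 173 / 8 = 21.625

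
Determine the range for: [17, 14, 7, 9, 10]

10

Step 1: Identify the maximum value: max = 17
Step 2: Identify the minimum value: min = 7
Step 3: Range = max - min = 17 - 7 = 10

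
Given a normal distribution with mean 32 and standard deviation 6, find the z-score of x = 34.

0.3333

Step 1: Recall the z-score formula: z = (x - mu) / sigma
Step 2: Substitute values: z = (34 - 32) / 6
Step 3: z = 2 / 6 = 0.3333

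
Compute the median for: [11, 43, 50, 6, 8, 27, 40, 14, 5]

14

Step 1: Sort the data in ascending order: [5, 6, 8, 11, 14, 27, 40, 43, 50]
Step 2: The number of values is n = 9.
Step 3: Since n is odd, the median is the middle value at position 5: 14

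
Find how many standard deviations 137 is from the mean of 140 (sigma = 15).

-0.2

Step 1: Recall the z-score formula: z = (x - mu) / sigma
Step 2: Substitute values: z = (137 - 140) / 15
Step 3: z = -3 / 15 = -0.2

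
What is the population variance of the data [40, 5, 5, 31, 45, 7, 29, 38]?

246.25

Step 1: Compute the mean: (40 + 5 + 5 + 31 + 45 + 7 + 29 + 38) / 8 = 25
Step 2: Compute squared deviations from the mean:
  (40 - 25)^2 = 225
  (5 - 25)^2 = 400
  (5 - 25)^2 = 400
  (31 - 25)^2 = 36
  (45 - 25)^2 = 400
  (7 - 25)^2 = 324
  (29 - 25)^2 = 16
  (38 - 25)^2 = 169
Step 3: Sum of squared deviations = 1970
Step 4: Population variance = 1970 / 8 = 246.25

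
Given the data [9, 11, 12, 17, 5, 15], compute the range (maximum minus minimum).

12

Step 1: Identify the maximum value: max = 17
Step 2: Identify the minimum value: min = 5
Step 3: Range = max - min = 17 - 5 = 12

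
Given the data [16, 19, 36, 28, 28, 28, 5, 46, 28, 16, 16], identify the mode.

28

Step 1: Count the frequency of each value:
  5: appears 1 time(s)
  16: appears 3 time(s)
  19: appears 1 time(s)
  28: appears 4 time(s)
  36: appears 1 time(s)
  46: appears 1 time(s)
Step 2: The value 28 appears most frequently (4 times).
Step 3: Mode = 28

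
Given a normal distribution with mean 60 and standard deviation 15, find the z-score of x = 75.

1

Step 1: Recall the z-score formula: z = (x - mu) / sigma
Step 2: Substitute values: z = (75 - 60) / 15
Step 3: z = 15 / 15 = 1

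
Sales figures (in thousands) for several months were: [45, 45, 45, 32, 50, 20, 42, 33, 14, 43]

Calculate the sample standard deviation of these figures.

11.9299

Step 1: Compute the mean: 36.9
Step 2: Sum of squared deviations from the mean: 1280.9
Step 3: Sample variance = 1280.9 / 9 = 142.3222
Step 4: Standard deviation = sqrt(142.3222) = 11.9299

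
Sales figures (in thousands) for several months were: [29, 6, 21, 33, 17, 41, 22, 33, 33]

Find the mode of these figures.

33

Step 1: Count the frequency of each value:
  6: appears 1 time(s)
  17: appears 1 time(s)
  21: appears 1 time(s)
  22: appears 1 time(s)
  29: appears 1 time(s)
  33: appears 3 time(s)
  41: appears 1 time(s)
Step 2: The value 33 appears most frequently (3 times).
Step 3: Mode = 33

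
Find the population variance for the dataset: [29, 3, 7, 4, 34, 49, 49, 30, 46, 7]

328.16

Step 1: Compute the mean: (29 + 3 + 7 + 4 + 34 + 49 + 49 + 30 + 46 + 7) / 10 = 25.8
Step 2: Compute squared deviations from the mean:
  (29 - 25.8)^2 = 10.24
  (3 - 25.8)^2 = 519.84
  (7 - 25.8)^2 = 353.44
  (4 - 25.8)^2 = 475.24
  (34 - 25.8)^2 = 67.24
  (49 - 25.8)^2 = 538.24
  (49 - 25.8)^2 = 538.24
  (30 - 25.8)^2 = 17.64
  (46 - 25.8)^2 = 408.04
  (7 - 25.8)^2 = 353.44
Step 3: Sum of squared deviations = 3281.6
Step 4: Population variance = 3281.6 / 10 = 328.16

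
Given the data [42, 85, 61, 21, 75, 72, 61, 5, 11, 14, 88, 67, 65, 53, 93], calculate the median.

61

Step 1: Sort the data in ascending order: [5, 11, 14, 21, 42, 53, 61, 61, 65, 67, 72, 75, 85, 88, 93]
Step 2: The number of values is n = 15.
Step 3: Since n is odd, the median is the middle value at position 8: 61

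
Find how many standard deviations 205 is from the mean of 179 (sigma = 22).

1.1818

Step 1: Recall the z-score formula: z = (x - mu) / sigma
Step 2: Substitute values: z = (205 - 179) / 22
Step 3: z = 26 / 22 = 1.1818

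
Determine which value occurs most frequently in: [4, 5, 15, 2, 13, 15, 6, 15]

15

Step 1: Count the frequency of each value:
  2: appears 1 time(s)
  4: appears 1 time(s)
  5: appears 1 time(s)
  6: appears 1 time(s)
  13: appears 1 time(s)
  15: appears 3 time(s)
Step 2: The value 15 appears most frequently (3 times).
Step 3: Mode = 15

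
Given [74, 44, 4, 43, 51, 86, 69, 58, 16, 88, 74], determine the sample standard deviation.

27.1655

Step 1: Compute the mean: 55.1818
Step 2: Sum of squared deviations from the mean: 7379.6364
Step 3: Sample variance = 7379.6364 / 10 = 737.9636
Step 4: Standard deviation = sqrt(737.9636) = 27.1655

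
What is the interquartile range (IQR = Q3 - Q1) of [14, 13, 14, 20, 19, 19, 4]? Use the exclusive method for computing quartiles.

6

Step 1: Sort the data: [4, 13, 14, 14, 19, 19, 20]
Step 2: n = 7
Step 3: Using the exclusive quartile method:
  Q1 = 13
  Q2 (median) = 14
  Q3 = 19
  IQR = Q3 - Q1 = 19 - 13 = 6
Step 4: IQR = 6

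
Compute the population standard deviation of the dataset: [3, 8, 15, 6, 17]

5.3442

Step 1: Compute the mean: 9.8
Step 2: Sum of squared deviations from the mean: 142.8
Step 3: Population variance = 142.8 / 5 = 28.56
Step 4: Standard deviation = sqrt(28.56) = 5.3442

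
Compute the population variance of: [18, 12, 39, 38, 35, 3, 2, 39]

233.4375

Step 1: Compute the mean: (18 + 12 + 39 + 38 + 35 + 3 + 2 + 39) / 8 = 23.25
Step 2: Compute squared deviations from the mean:
  (18 - 23.25)^2 = 27.5625
  (12 - 23.25)^2 = 126.5625
  (39 - 23.25)^2 = 248.0625
  (38 - 23.25)^2 = 217.5625
  (35 - 23.25)^2 = 138.0625
  (3 - 23.25)^2 = 410.0625
  (2 - 23.25)^2 = 451.5625
  (39 - 23.25)^2 = 248.0625
Step 3: Sum of squared deviations = 1867.5
Step 4: Population variance = 1867.5 / 8 = 233.4375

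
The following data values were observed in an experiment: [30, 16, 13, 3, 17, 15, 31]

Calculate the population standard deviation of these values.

9.0779

Step 1: Compute the mean: 17.8571
Step 2: Sum of squared deviations from the mean: 576.8571
Step 3: Population variance = 576.8571 / 7 = 82.4082
Step 4: Standard deviation = sqrt(82.4082) = 9.0779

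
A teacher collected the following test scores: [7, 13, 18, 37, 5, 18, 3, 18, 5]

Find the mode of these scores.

18

Step 1: Count the frequency of each value:
  3: appears 1 time(s)
  5: appears 2 time(s)
  7: appears 1 time(s)
  13: appears 1 time(s)
  18: appears 3 time(s)
  37: appears 1 time(s)
Step 2: The value 18 appears most frequently (3 times).
Step 3: Mode = 18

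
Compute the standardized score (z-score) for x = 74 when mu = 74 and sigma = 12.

0

Step 1: Recall the z-score formula: z = (x - mu) / sigma
Step 2: Substitute values: z = (74 - 74) / 12
Step 3: z = 0 / 12 = 0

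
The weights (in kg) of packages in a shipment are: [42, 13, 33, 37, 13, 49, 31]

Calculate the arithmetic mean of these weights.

31.1429

Step 1: Sum all values: 42 + 13 + 33 + 37 + 13 + 49 + 31 = 218
Step 2: Count the number of values: n = 7
Step 3: Mean = sum / n = 218 / 7 = 31.1429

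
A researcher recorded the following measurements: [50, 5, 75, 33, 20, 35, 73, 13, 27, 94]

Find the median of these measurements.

34

Step 1: Sort the data in ascending order: [5, 13, 20, 27, 33, 35, 50, 73, 75, 94]
Step 2: The number of values is n = 10.
Step 3: Since n is even, the median is the average of positions 5 and 6:
  Median = (33 + 35) / 2 = 34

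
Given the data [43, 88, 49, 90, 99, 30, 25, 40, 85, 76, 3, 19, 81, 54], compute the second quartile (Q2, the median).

51.5

Step 1: Sort the data: [3, 19, 25, 30, 40, 43, 49, 54, 76, 81, 85, 88, 90, 99]
Step 2: n = 14
Step 3: Q2 is the median. Since n is even, it is the average of the values at positions 7 and 8:
  Q2 = (49 + 54) / 2 = 51.5
Step 4: Q2 = 51.5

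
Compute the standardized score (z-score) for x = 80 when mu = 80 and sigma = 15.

0

Step 1: Recall the z-score formula: z = (x - mu) / sigma
Step 2: Substitute values: z = (80 - 80) / 15
Step 3: z = 0 / 15 = 0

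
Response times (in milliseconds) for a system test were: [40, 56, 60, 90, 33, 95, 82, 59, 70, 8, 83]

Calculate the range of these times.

87

Step 1: Identify the maximum value: max = 95
Step 2: Identify the minimum value: min = 8
Step 3: Range = max - min = 95 - 8 = 87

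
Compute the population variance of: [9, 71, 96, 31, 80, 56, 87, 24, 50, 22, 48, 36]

712.9722

Step 1: Compute the mean: (9 + 71 + 96 + 31 + 80 + 56 + 87 + 24 + 50 + 22 + 48 + 36) / 12 = 50.8333
Step 2: Compute squared deviations from the mean:
  (9 - 50.8333)^2 = 1750.0278
  (71 - 50.8333)^2 = 406.6944
  (96 - 50.8333)^2 = 2040.0278
  (31 - 50.8333)^2 = 393.3611
  (80 - 50.8333)^2 = 850.6944
  (56 - 50.8333)^2 = 26.6944
  (87 - 50.8333)^2 = 1308.0278
  (24 - 50.8333)^2 = 720.0278
  (50 - 50.8333)^2 = 0.6944
  (22 - 50.8333)^2 = 831.3611
  (48 - 50.8333)^2 = 8.0278
  (36 - 50.8333)^2 = 220.0278
Step 3: Sum of squared deviations = 8555.6667
Step 4: Population variance = 8555.6667 / 12 = 712.9722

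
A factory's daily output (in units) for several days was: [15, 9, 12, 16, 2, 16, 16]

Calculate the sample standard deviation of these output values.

5.2509

Step 1: Compute the mean: 12.2857
Step 2: Sum of squared deviations from the mean: 165.4286
Step 3: Sample variance = 165.4286 / 6 = 27.5714
Step 4: Standard deviation = sqrt(27.5714) = 5.2509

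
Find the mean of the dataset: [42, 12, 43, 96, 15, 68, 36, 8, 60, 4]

38.4

Step 1: Sum all values: 42 + 12 + 43 + 96 + 15 + 68 + 36 + 8 + 60 + 4 = 384
Step 2: Count the number of values: n = 10
Step 3: Mean = sum / n = 384 / 10 = 38.4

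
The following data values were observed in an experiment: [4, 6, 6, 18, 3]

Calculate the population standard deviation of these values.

5.4259

Step 1: Compute the mean: 7.4
Step 2: Sum of squared deviations from the mean: 147.2
Step 3: Population variance = 147.2 / 5 = 29.44
Step 4: Standard deviation = sqrt(29.44) = 5.4259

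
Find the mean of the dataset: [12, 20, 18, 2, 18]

14

Step 1: Sum all values: 12 + 20 + 18 + 2 + 18 = 70
Step 2: Count the number of values: n = 5
Step 3: Mean = sum / n = 70 / 5 = 14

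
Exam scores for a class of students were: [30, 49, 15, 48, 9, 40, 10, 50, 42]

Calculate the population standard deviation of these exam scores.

16.1115

Step 1: Compute the mean: 32.5556
Step 2: Sum of squared deviations from the mean: 2336.2222
Step 3: Population variance = 2336.2222 / 9 = 259.5802
Step 4: Standard deviation = sqrt(259.5802) = 16.1115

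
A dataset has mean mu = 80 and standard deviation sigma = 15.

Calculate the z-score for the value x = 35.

-3

Step 1: Recall the z-score formula: z = (x - mu) / sigma
Step 2: Substitute values: z = (35 - 80) / 15
Step 3: z = -45 / 15 = -3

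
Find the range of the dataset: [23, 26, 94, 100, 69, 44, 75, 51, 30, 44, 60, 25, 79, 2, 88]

98

Step 1: Identify the maximum value: max = 100
Step 2: Identify the minimum value: min = 2
Step 3: Range = max - min = 100 - 2 = 98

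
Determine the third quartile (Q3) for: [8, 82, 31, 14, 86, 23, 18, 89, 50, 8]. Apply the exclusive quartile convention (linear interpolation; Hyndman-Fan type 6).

83

Step 1: Sort the data: [8, 8, 14, 18, 23, 31, 50, 82, 86, 89]
Step 2: n = 10
Step 3: Using the exclusive quartile method:
  Q1 = 12.5
  Q2 (median) = 27
  Q3 = 83
  IQR = Q3 - Q1 = 83 - 12.5 = 70.5
Step 4: Q3 = 83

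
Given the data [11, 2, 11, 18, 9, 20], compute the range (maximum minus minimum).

18

Step 1: Identify the maximum value: max = 20
Step 2: Identify the minimum value: min = 2
Step 3: Range = max - min = 20 - 2 = 18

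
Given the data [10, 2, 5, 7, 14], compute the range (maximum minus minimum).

12

Step 1: Identify the maximum value: max = 14
Step 2: Identify the minimum value: min = 2
Step 3: Range = max - min = 14 - 2 = 12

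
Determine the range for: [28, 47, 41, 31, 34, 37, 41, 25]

22

Step 1: Identify the maximum value: max = 47
Step 2: Identify the minimum value: min = 25
Step 3: Range = max - min = 47 - 25 = 22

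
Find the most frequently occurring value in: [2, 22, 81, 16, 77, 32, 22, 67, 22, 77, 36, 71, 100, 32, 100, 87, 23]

22

Step 1: Count the frequency of each value:
  2: appears 1 time(s)
  16: appears 1 time(s)
  22: appears 3 time(s)
  23: appears 1 time(s)
  32: appears 2 time(s)
  36: appears 1 time(s)
  67: appears 1 time(s)
  71: appears 1 time(s)
  77: appears 2 time(s)
  81: appears 1 time(s)
  87: appears 1 time(s)
  100: appears 2 time(s)
Step 2: The value 22 appears most frequently (3 times).
Step 3: Mode = 22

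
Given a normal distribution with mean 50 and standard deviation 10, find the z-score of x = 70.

2

Step 1: Recall the z-score formula: z = (x - mu) / sigma
Step 2: Substitute values: z = (70 - 50) / 10
Step 3: z = 20 / 10 = 2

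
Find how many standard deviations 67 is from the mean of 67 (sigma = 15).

0

Step 1: Recall the z-score formula: z = (x - mu) / sigma
Step 2: Substitute values: z = (67 - 67) / 15
Step 3: z = 0 / 15 = 0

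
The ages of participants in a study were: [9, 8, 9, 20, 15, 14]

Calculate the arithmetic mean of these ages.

12.5

Step 1: Sum all values: 9 + 8 + 9 + 20 + 15 + 14 = 75
Step 2: Count the number of values: n = 6
Step 3: Mean = sum / n = 75 / 6 = 12.5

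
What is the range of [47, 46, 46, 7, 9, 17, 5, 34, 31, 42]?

42

Step 1: Identify the maximum value: max = 47
Step 2: Identify the minimum value: min = 5
Step 3: Range = max - min = 47 - 5 = 42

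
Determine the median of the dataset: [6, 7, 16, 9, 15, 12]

10.5

Step 1: Sort the data in ascending order: [6, 7, 9, 12, 15, 16]
Step 2: The number of values is n = 6.
Step 3: Since n is even, the median is the average of positions 3 and 4:
  Median = (9 + 12) / 2 = 10.5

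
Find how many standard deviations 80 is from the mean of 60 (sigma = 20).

1

Step 1: Recall the z-score formula: z = (x - mu) / sigma
Step 2: Substitute values: z = (80 - 60) / 20
Step 3: z = 20 / 20 = 1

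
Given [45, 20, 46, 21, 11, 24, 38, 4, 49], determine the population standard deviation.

15.4344

Step 1: Compute the mean: 28.6667
Step 2: Sum of squared deviations from the mean: 2144
Step 3: Population variance = 2144 / 9 = 238.2222
Step 4: Standard deviation = sqrt(238.2222) = 15.4344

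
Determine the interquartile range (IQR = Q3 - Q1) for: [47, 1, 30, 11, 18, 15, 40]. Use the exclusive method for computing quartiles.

29

Step 1: Sort the data: [1, 11, 15, 18, 30, 40, 47]
Step 2: n = 7
Step 3: Using the exclusive quartile method:
  Q1 = 11
  Q2 (median) = 18
  Q3 = 40
  IQR = Q3 - Q1 = 40 - 11 = 29
Step 4: IQR = 29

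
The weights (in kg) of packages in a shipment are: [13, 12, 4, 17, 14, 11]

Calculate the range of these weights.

13

Step 1: Identify the maximum value: max = 17
Step 2: Identify the minimum value: min = 4
Step 3: Range = max - min = 17 - 4 = 13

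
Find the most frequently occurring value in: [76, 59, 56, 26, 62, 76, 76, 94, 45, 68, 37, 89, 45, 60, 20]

76

Step 1: Count the frequency of each value:
  20: appears 1 time(s)
  26: appears 1 time(s)
  37: appears 1 time(s)
  45: appears 2 time(s)
  56: appears 1 time(s)
  59: appears 1 time(s)
  60: appears 1 time(s)
  62: appears 1 time(s)
  68: appears 1 time(s)
  76: appears 3 time(s)
  89: appears 1 time(s)
  94: appears 1 time(s)
Step 2: The value 76 appears most frequently (3 times).
Step 3: Mode = 76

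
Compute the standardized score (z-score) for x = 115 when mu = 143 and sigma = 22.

-1.2727

Step 1: Recall the z-score formula: z = (x - mu) / sigma
Step 2: Substitute values: z = (115 - 143) / 22
Step 3: z = -28 / 22 = -1.2727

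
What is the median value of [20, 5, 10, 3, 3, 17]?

7.5

Step 1: Sort the data in ascending order: [3, 3, 5, 10, 17, 20]
Step 2: The number of values is n = 6.
Step 3: Since n is even, the median is the average of positions 3 and 4:
  Median = (5 + 10) / 2 = 7.5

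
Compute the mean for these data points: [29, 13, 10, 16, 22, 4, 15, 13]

15.25

Step 1: Sum all values: 29 + 13 + 10 + 16 + 22 + 4 + 15 + 13 = 122
Step 2: Count the number of values: n = 8
Step 3: Mean = sum / n = 122 / 8 = 15.25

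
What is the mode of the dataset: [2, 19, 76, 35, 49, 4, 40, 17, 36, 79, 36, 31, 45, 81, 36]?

36

Step 1: Count the frequency of each value:
  2: appears 1 time(s)
  4: appears 1 time(s)
  17: appears 1 time(s)
  19: appears 1 time(s)
  31: appears 1 time(s)
  35: appears 1 time(s)
  36: appears 3 time(s)
  40: appears 1 time(s)
  45: appears 1 time(s)
  49: appears 1 time(s)
  76: appears 1 time(s)
  79: appears 1 time(s)
  81: appears 1 time(s)
Step 2: The value 36 appears most frequently (3 times).
Step 3: Mode = 36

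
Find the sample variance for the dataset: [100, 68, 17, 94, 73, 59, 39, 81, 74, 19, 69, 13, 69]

830.5897

Step 1: Compute the mean: (100 + 68 + 17 + 94 + 73 + 59 + 39 + 81 + 74 + 19 + 69 + 13 + 69) / 13 = 59.6154
Step 2: Compute squared deviations from the mean:
  (100 - 59.6154)^2 = 1630.9172
  (68 - 59.6154)^2 = 70.3018
  (17 - 59.6154)^2 = 1816.071
  (94 - 59.6154)^2 = 1182.3018
  (73 - 59.6154)^2 = 179.1479
  (59 - 59.6154)^2 = 0.3787
  (39 - 59.6154)^2 = 424.9941
  (81 - 59.6154)^2 = 457.3018
  (74 - 59.6154)^2 = 206.9172
  (19 - 59.6154)^2 = 1649.6095
  (69 - 59.6154)^2 = 88.071
  (13 - 59.6154)^2 = 2172.9941
  (69 - 59.6154)^2 = 88.071
Step 3: Sum of squared deviations = 9967.0769
Step 4: Sample variance = 9967.0769 / 12 = 830.5897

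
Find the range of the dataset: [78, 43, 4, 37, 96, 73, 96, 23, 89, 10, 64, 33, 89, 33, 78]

92

Step 1: Identify the maximum value: max = 96
Step 2: Identify the minimum value: min = 4
Step 3: Range = max - min = 96 - 4 = 92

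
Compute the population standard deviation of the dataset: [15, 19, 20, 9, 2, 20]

6.6687

Step 1: Compute the mean: 14.1667
Step 2: Sum of squared deviations from the mean: 266.8333
Step 3: Population variance = 266.8333 / 6 = 44.4722
Step 4: Standard deviation = sqrt(44.4722) = 6.6687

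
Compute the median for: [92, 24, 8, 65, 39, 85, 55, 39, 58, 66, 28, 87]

56.5

Step 1: Sort the data in ascending order: [8, 24, 28, 39, 39, 55, 58, 65, 66, 85, 87, 92]
Step 2: The number of values is n = 12.
Step 3: Since n is even, the median is the average of positions 6 and 7:
  Median = (55 + 58) / 2 = 56.5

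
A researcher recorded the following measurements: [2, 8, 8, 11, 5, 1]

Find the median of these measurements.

6.5

Step 1: Sort the data in ascending order: [1, 2, 5, 8, 8, 11]
Step 2: The number of values is n = 6.
Step 3: Since n is even, the median is the average of positions 3 and 4:
  Median = (5 + 8) / 2 = 6.5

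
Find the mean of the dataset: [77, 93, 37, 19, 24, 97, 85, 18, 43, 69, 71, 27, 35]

53.4615

Step 1: Sum all values: 77 + 93 + 37 + 19 + 24 + 97 + 85 + 18 + 43 + 69 + 71 + 27 + 35 = 695
Step 2: Count the number of values: n = 13
Step 3: Mean = sum / n = 695 / 13 = 53.4615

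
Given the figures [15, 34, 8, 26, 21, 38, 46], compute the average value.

26.8571

Step 1: Sum all values: 15 + 34 + 8 + 26 + 21 + 38 + 46 = 188
Step 2: Count the number of values: n = 7
Step 3: Mean = sum / n = 188 / 7 = 26.8571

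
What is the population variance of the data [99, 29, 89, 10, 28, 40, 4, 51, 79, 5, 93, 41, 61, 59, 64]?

923.8489

Step 1: Compute the mean: (99 + 29 + 89 + 10 + 28 + 40 + 4 + 51 + 79 + 5 + 93 + 41 + 61 + 59 + 64) / 15 = 50.1333
Step 2: Compute squared deviations from the mean:
  (99 - 50.1333)^2 = 2387.9511
  (29 - 50.1333)^2 = 446.6178
  (89 - 50.1333)^2 = 1510.6178
  (10 - 50.1333)^2 = 1610.6844
  (28 - 50.1333)^2 = 489.8844
  (40 - 50.1333)^2 = 102.6844
  (4 - 50.1333)^2 = 2128.2844
  (51 - 50.1333)^2 = 0.7511
  (79 - 50.1333)^2 = 833.2844
  (5 - 50.1333)^2 = 2037.0178
  (93 - 50.1333)^2 = 1837.5511
  (41 - 50.1333)^2 = 83.4178
  (61 - 50.1333)^2 = 118.0844
  (59 - 50.1333)^2 = 78.6178
  (64 - 50.1333)^2 = 192.2844
Step 3: Sum of squared deviations = 13857.7333
Step 4: Population variance = 13857.7333 / 15 = 923.8489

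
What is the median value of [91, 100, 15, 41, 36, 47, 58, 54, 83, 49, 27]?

49

Step 1: Sort the data in ascending order: [15, 27, 36, 41, 47, 49, 54, 58, 83, 91, 100]
Step 2: The number of values is n = 11.
Step 3: Since n is odd, the median is the middle value at position 6: 49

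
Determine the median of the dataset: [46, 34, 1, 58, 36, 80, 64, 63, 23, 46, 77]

46

Step 1: Sort the data in ascending order: [1, 23, 34, 36, 46, 46, 58, 63, 64, 77, 80]
Step 2: The number of values is n = 11.
Step 3: Since n is odd, the median is the middle value at position 6: 46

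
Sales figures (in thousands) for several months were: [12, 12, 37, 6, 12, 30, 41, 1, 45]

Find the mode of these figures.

12

Step 1: Count the frequency of each value:
  1: appears 1 time(s)
  6: appears 1 time(s)
  12: appears 3 time(s)
  30: appears 1 time(s)
  37: appears 1 time(s)
  41: appears 1 time(s)
  45: appears 1 time(s)
Step 2: The value 12 appears most frequently (3 times).
Step 3: Mode = 12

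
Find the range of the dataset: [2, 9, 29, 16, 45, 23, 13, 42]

43

Step 1: Identify the maximum value: max = 45
Step 2: Identify the minimum value: min = 2
Step 3: Range = max - min = 45 - 2 = 43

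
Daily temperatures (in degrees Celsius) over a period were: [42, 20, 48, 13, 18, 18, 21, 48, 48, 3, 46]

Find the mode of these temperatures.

48

Step 1: Count the frequency of each value:
  3: appears 1 time(s)
  13: appears 1 time(s)
  18: appears 2 time(s)
  20: appears 1 time(s)
  21: appears 1 time(s)
  42: appears 1 time(s)
  46: appears 1 time(s)
  48: appears 3 time(s)
Step 2: The value 48 appears most frequently (3 times).
Step 3: Mode = 48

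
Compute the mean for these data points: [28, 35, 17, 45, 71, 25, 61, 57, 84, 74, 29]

47.8182

Step 1: Sum all values: 28 + 35 + 17 + 45 + 71 + 25 + 61 + 57 + 84 + 74 + 29 = 526
Step 2: Count the number of values: n = 11
Step 3: Mean = sum / n = 526 / 11 = 47.8182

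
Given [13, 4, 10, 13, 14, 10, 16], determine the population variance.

13.102

Step 1: Compute the mean: (13 + 4 + 10 + 13 + 14 + 10 + 16) / 7 = 11.4286
Step 2: Compute squared deviations from the mean:
  (13 - 11.4286)^2 = 2.4694
  (4 - 11.4286)^2 = 55.1837
  (10 - 11.4286)^2 = 2.0408
  (13 - 11.4286)^2 = 2.4694
  (14 - 11.4286)^2 = 6.6122
  (10 - 11.4286)^2 = 2.0408
  (16 - 11.4286)^2 = 20.898
Step 3: Sum of squared deviations = 91.7143
Step 4: Population variance = 91.7143 / 7 = 13.102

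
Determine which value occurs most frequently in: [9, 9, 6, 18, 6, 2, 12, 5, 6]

6

Step 1: Count the frequency of each value:
  2: appears 1 time(s)
  5: appears 1 time(s)
  6: appears 3 time(s)
  9: appears 2 time(s)
  12: appears 1 time(s)
  18: appears 1 time(s)
Step 2: The value 6 appears most frequently (3 times).
Step 3: Mode = 6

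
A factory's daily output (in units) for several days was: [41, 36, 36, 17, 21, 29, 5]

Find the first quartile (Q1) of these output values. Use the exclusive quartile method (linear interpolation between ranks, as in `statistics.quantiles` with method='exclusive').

17

Step 1: Sort the data: [5, 17, 21, 29, 36, 36, 41]
Step 2: n = 7
Step 3: Using the exclusive quartile method:
  Q1 = 17
  Q2 (median) = 29
  Q3 = 36
  IQR = Q3 - Q1 = 36 - 17 = 19
Step 4: Q1 = 17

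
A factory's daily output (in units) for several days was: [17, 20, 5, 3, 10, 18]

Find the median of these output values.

13.5

Step 1: Sort the data in ascending order: [3, 5, 10, 17, 18, 20]
Step 2: The number of values is n = 6.
Step 3: Since n is even, the median is the average of positions 3 and 4:
  Median = (10 + 17) / 2 = 13.5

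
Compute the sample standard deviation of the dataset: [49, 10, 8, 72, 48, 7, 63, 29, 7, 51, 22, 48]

23.485

Step 1: Compute the mean: 34.5
Step 2: Sum of squared deviations from the mean: 6067
Step 3: Sample variance = 6067 / 11 = 551.5455
Step 4: Standard deviation = sqrt(551.5455) = 23.485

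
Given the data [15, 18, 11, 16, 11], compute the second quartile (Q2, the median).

15

Step 1: Sort the data: [11, 11, 15, 16, 18]
Step 2: n = 5
Step 3: Q2 is the median. Since n is odd, it is the middle value at position 3: 15
Step 4: Q2 = 15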